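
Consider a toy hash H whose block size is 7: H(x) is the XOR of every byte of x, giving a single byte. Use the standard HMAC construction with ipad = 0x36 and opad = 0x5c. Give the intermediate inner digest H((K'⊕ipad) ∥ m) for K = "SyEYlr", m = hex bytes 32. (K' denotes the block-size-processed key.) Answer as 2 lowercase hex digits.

2c

Key "SyEYlr" = 53 79 45 59 6c 72 is 6 bytes ≤ B = 7; zero-pad to 7 bytes: K' = 53 79 45 59 6c 72 00.
K' ⊕ ipad = 65 4f 73 6f 5a 44 36.
Inner input = 65 4f 73 6f 5a 44 36 ∥ 32.
Inner hash: XOR 65⊕4f⊕73⊕6f⊕5a⊕44⊕36⊕32 = 2c.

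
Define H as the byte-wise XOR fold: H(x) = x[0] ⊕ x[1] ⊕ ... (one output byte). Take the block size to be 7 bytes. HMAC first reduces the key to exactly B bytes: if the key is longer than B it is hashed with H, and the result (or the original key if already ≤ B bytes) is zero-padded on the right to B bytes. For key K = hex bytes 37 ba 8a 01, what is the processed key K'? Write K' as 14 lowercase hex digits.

Key hex bytes 37 ba 8a 01 is 4 bytes ≤ B = 7; zero-pad to 7 bytes: K' = 37 ba 8a 01 00 00 00.

37ba8a01000000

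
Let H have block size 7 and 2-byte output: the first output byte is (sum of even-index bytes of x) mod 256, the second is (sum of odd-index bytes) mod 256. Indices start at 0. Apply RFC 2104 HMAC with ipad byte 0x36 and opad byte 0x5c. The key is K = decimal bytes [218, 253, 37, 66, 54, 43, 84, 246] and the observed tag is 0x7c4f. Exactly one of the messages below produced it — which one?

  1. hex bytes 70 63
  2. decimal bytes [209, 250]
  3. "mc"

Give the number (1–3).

Key decimal bytes [218, 253, 37, 66, 54, 43, 84, 246] = da fd 25 42 36 2b 54 f6 is 8 bytes > B = 7, so hash it first: H(key) = 89 60, then zero-pad to 7 bytes: K' = 89 60 00 00 00 00 00.
K' ⊕ ipad = bf 56 36 36 36 36 36; K' ⊕ opad = d5 3c 5c 5c 5c 5c 5c.
m1: inner = H(bf 56 36 36 36 36 36 70 63) = c4 32; tag = H(d5 3c 5c 5c 5c 5c 5c c4 32) = 1bb8
m2: inner = H(bf 56 36 36 36 36 36 d1 fa) = 5b 93; tag = H(d5 3c 5c 5c 5c 5c 5c 5b 93) = 7c4f ← matches
m3: inner = H(bf 56 36 36 36 36 36 6d 63) = c4 2f; tag = H(d5 3c 5c 5c 5c 5c 5c c4 2f) = 18b8

2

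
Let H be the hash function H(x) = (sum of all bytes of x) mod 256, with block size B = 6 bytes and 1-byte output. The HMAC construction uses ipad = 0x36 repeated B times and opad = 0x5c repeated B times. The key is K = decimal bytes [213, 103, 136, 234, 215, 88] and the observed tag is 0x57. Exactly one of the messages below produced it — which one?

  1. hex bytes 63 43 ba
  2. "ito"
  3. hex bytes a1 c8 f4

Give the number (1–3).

3

Key decimal bytes [213, 103, 136, 234, 215, 88] = d5 67 88 ea d7 58 is exactly B = 6 bytes: K' = d5 67 88 ea d7 58.
K' ⊕ ipad = e3 51 be dc e1 6e; K' ⊕ opad = 89 3b d4 b6 8b 04.
m1: inner = H(e3 51 be dc e1 6e 63 43 ba) = 7d; tag = H(89 3b d4 b6 8b 04 7d) = 5a
m2: inner = H(e3 51 be dc e1 6e 69 74 6f) = 69; tag = H(89 3b d4 b6 8b 04 69) = 46
m3: inner = H(e3 51 be dc e1 6e a1 c8 f4) = 7a; tag = H(89 3b d4 b6 8b 04 7a) = 57 ← matches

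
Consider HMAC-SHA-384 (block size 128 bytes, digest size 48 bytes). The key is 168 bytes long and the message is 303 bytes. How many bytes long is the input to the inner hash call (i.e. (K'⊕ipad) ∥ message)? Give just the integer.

431

Key is 168 > 128 bytes, so it is hashed to 48 bytes then zero-padded to 128: |K'| = 128.
Inner input = (K'⊕ipad) ∥ m → 128 + 303 = 431 bytes.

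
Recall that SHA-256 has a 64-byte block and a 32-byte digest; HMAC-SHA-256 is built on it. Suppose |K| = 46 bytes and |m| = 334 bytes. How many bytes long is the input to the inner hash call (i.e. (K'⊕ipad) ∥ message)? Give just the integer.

398

Key is 46 ≤ 64 bytes, zero-padded: |K'| = 64.
Inner input = (K'⊕ipad) ∥ m → 64 + 334 = 398 bytes.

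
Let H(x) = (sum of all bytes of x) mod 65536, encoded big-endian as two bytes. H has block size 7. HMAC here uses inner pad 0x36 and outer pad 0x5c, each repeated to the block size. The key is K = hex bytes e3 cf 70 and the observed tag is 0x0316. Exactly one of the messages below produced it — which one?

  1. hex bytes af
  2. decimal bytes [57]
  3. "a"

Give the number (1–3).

Key hex bytes e3 cf 70 is 3 bytes ≤ B = 7; zero-pad to 7 bytes: K' = e3 cf 70 00 00 00 00.
K' ⊕ ipad = d5 f9 46 36 36 36 36; K' ⊕ opad = bf 93 2c 5c 5c 5c 5c.
m1: inner = H(d5 f9 46 36 36 36 36 af) = 03 9b; tag = H(bf 93 2c 5c 5c 5c 5c 03 9b) = 038c
m2: inner = H(d5 f9 46 36 36 36 36 39) = 03 25; tag = H(bf 93 2c 5c 5c 5c 5c 03 25) = 0316 ← matches
m3: inner = H(d5 f9 46 36 36 36 36 61) = 03 4d; tag = H(bf 93 2c 5c 5c 5c 5c 03 4d) = 033e

2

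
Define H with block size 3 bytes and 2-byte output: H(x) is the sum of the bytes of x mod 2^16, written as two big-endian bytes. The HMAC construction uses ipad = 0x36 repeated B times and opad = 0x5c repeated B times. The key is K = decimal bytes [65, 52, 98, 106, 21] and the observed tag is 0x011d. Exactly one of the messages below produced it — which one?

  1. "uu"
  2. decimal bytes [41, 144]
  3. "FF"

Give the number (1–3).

3

Key decimal bytes [65, 52, 98, 106, 21] = 41 34 62 6a 15 is 5 bytes > B = 3, so hash it first: H(key) = 01 56, then zero-pad to 3 bytes: K' = 01 56 00.
K' ⊕ ipad = 37 60 36; K' ⊕ opad = 5d 0a 5c.
m1: inner = H(37 60 36 75 75) = 01 b7; tag = H(5d 0a 5c 01 b7) = 017b
m2: inner = H(37 60 36 29 90) = 01 86; tag = H(5d 0a 5c 01 86) = 014a
m3: inner = H(37 60 36 46 46) = 01 59; tag = H(5d 0a 5c 01 59) = 011d ← matches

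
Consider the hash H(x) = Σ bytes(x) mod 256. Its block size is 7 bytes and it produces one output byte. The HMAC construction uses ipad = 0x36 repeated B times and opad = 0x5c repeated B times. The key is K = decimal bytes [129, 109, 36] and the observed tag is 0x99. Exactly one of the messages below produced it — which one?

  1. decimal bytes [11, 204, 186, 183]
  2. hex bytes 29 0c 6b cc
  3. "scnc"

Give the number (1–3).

3

Key decimal bytes [129, 109, 36] = 81 6d 24 is 3 bytes ≤ B = 7; zero-pad to 7 bytes: K' = 81 6d 24 00 00 00 00.
K' ⊕ ipad = b7 5b 12 36 36 36 36; K' ⊕ opad = dd 31 78 5c 5c 5c 5c.
m1: inner = H(b7 5b 12 36 36 36 36 0b cc ba b7) = 44; tag = H(dd 31 78 5c 5c 5c 5c 44) = 3a
m2: inner = H(b7 5b 12 36 36 36 36 29 0c 6b cc) = 68; tag = H(dd 31 78 5c 5c 5c 5c 68) = 5e
m3: inner = H(b7 5b 12 36 36 36 36 73 63 6e 63) = a3; tag = H(dd 31 78 5c 5c 5c 5c a3) = 99 ← matches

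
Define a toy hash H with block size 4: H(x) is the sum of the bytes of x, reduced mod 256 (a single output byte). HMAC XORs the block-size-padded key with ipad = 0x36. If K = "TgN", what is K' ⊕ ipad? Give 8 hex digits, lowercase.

Key "TgN" = 54 67 4e is 3 bytes ≤ B = 4; zero-pad to 4 bytes: K' = 54 67 4e 00.
XOR each byte with 0x36: 54⊕36=62, 67⊕36=51, 4e⊕36=78, 00⊕36=36.

62517836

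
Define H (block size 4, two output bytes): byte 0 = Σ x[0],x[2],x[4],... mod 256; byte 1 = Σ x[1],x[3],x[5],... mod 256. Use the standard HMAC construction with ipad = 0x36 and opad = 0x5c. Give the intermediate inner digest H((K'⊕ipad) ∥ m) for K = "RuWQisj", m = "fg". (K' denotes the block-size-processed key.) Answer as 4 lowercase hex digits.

e6ac

Key "RuWQisj" = 52 75 57 51 69 73 6a is 7 bytes > B = 4, so hash it first: H(key) = 7c 39, then zero-pad to 4 bytes: K' = 7c 39 00 00.
K' ⊕ ipad = 4a 0f 36 36.
Inner input = 4a 0f 36 36 ∥ 66 67.
Inner hash: even-index sum = 230 mod 256 = 230; odd-index sum = 172 mod 256 = 172 → e6 ac.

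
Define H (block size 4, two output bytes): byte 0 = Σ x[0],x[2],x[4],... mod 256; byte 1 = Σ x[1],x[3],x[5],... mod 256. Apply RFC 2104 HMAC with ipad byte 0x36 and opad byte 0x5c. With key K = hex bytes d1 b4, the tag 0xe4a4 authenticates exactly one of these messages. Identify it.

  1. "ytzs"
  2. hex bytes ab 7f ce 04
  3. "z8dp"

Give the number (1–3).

3

Key hex bytes d1 b4 is 2 bytes ≤ B = 4; zero-pad to 4 bytes: K' = d1 b4 00 00.
K' ⊕ ipad = e7 82 36 36; K' ⊕ opad = 8d e8 5c 5c.
m1: inner = H(e7 82 36 36 79 74 7a 73) = 10 9f; tag = H(8d e8 5c 5c 10 9f) = f9e3
m2: inner = H(e7 82 36 36 ab 7f ce 04) = 96 3b; tag = H(8d e8 5c 5c 96 3b) = 7f7f
m3: inner = H(e7 82 36 36 7a 38 64 70) = fb 60; tag = H(8d e8 5c 5c fb 60) = e4a4 ← matches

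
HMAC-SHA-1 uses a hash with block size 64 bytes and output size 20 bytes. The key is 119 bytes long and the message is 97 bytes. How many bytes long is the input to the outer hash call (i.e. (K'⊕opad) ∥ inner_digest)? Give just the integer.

84

Key is 119 > 64 bytes, so it is hashed to 20 bytes then zero-padded to 64: |K'| = 64.
Outer input = (K'⊕opad) ∥ H(inner) → 64 + 20 = 84 bytes.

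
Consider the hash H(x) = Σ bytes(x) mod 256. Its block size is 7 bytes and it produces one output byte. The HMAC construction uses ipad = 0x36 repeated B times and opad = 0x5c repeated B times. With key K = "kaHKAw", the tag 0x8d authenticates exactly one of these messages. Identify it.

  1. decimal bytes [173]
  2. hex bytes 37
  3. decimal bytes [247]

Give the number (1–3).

Key "kaHKAw" = 6b 61 48 4b 41 77 is 6 bytes ≤ B = 7; zero-pad to 7 bytes: K' = 6b 61 48 4b 41 77 00.
K' ⊕ ipad = 5d 57 7e 7d 77 41 36; K' ⊕ opad = 37 3d 14 17 1d 2b 5c.
m1: inner = H(5d 57 7e 7d 77 41 36 ad) = 4a; tag = H(37 3d 14 17 1d 2b 5c 4a) = 8d ← matches
m2: inner = H(5d 57 7e 7d 77 41 36 37) = d4; tag = H(37 3d 14 17 1d 2b 5c d4) = 17
m3: inner = H(5d 57 7e 7d 77 41 36 f7) = 94; tag = H(37 3d 14 17 1d 2b 5c 94) = d7

1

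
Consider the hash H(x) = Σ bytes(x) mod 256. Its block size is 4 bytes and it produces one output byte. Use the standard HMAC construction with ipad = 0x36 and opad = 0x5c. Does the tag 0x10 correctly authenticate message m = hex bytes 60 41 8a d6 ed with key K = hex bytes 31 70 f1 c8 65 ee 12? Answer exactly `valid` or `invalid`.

Key hex bytes 31 70 f1 c8 65 ee 12 is 7 bytes > B = 4, so hash it first: H(key) = bf, then zero-pad to 4 bytes: K' = bf 00 00 00.
K' ⊕ ipad = 89 36 36 36; K' ⊕ opad = e3 5c 5c 5c.
Inner hash: sum = 137+54+54+54+96+65+138+214+237 = 1049; mod 256 = 25 → 19.
Outer hash (recomputed tag): sum = 227+92+92+92+25 = 528; mod 256 = 16 → 10.
Recomputed tag = 10; claimed = 10 → match.

valid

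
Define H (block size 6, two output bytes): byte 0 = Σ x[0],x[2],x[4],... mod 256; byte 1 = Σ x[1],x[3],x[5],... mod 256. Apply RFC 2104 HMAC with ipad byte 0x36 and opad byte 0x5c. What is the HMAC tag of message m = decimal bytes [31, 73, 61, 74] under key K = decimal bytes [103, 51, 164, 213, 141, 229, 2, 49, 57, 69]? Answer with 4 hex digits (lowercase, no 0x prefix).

f44b

Key decimal bytes [103, 51, 164, 213, 141, 229, 2, 49, 57, 69] = 67 33 a4 d5 8d e5 02 31 39 45 is 10 bytes > B = 6, so hash it first: H(key) = d3 63, then zero-pad to 6 bytes: K' = d3 63 00 00 00 00.
K' ⊕ ipad = e5 55 36 36 36 36.  K' ⊕ opad = 8f 3f 5c 5c 5c 5c.
Inner input = (K'⊕ipad) ∥ m = e5 55 36 36 36 36 ∥ 1f 49 3d 4a.
Inner hash: even-index sum = 429 mod 256 = 173; odd-index sum = 340 mod 256 = 84 → ad 54.
Outer input = (K'⊕opad) ∥ inner = 8f 3f 5c 5c 5c 5c ∥ ad 54.
Outer hash (tag): even-index sum = 500 mod 256 = 244; odd-index sum = 331 mod 256 = 75 → f4 4b.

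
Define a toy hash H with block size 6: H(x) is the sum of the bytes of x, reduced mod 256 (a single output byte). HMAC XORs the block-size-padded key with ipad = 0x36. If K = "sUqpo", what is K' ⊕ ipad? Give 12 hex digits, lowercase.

456347465936

Key "sUqpo" = 73 55 71 70 6f is 5 bytes ≤ B = 6; zero-pad to 6 bytes: K' = 73 55 71 70 6f 00.
XOR each byte with 0x36: 73⊕36=45, 55⊕36=63, 71⊕36=47, 70⊕36=46, 6f⊕36=59, 00⊕36=36.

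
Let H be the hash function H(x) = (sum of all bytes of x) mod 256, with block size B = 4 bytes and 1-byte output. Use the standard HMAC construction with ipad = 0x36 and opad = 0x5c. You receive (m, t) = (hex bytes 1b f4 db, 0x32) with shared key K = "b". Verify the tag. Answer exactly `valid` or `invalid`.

Key "b" = 62 is 1 byte ≤ B = 4; zero-pad to 4 bytes: K' = 62 00 00 00.
K' ⊕ ipad = 54 36 36 36; K' ⊕ opad = 3e 5c 5c 5c.
Inner hash: sum = 84+54+54+54+27+244+219 = 736; mod 256 = 224 → e0.
Outer hash (recomputed tag): sum = 62+92+92+92+224 = 562; mod 256 = 50 → 32.
Recomputed tag = 32; claimed = 32 → match.

valid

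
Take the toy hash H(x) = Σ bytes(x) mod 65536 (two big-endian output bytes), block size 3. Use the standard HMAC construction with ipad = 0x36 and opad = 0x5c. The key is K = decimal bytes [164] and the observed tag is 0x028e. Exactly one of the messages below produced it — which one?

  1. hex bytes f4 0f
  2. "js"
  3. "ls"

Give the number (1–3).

Key decimal bytes [164] = a4 is 1 byte ≤ B = 3; zero-pad to 3 bytes: K' = a4 00 00.
K' ⊕ ipad = 92 36 36; K' ⊕ opad = f8 5c 5c.
m1: inner = H(92 36 36 f4 0f) = 02 01; tag = H(f8 5c 5c 02 01) = 01b3
m2: inner = H(92 36 36 6a 73) = 01 db; tag = H(f8 5c 5c 01 db) = 028c
m3: inner = H(92 36 36 6c 73) = 01 dd; tag = H(f8 5c 5c 01 dd) = 028e ← matches

3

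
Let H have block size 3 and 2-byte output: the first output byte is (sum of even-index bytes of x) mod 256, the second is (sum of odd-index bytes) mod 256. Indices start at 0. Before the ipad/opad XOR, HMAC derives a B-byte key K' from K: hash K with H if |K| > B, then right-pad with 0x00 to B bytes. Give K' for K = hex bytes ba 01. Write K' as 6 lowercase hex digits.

Key hex bytes ba 01 is 2 bytes ≤ B = 3; zero-pad to 3 bytes: K' = ba 01 00.

ba0100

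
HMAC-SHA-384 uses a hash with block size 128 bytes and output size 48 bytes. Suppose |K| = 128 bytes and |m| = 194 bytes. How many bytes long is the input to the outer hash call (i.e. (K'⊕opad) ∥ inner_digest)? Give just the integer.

Key is 128 ≤ 128 bytes, zero-padded: |K'| = 128.
Outer input = (K'⊕opad) ∥ H(inner) → 128 + 48 = 176 bytes.

176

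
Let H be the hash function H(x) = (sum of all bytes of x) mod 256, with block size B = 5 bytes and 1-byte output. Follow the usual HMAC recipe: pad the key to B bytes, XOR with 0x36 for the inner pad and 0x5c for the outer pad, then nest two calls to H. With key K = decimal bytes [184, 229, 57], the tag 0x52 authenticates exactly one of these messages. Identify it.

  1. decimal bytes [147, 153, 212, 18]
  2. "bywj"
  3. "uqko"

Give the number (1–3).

2

Key decimal bytes [184, 229, 57] = b8 e5 39 is 3 bytes ≤ B = 5; zero-pad to 5 bytes: K' = b8 e5 39 00 00.
K' ⊕ ipad = 8e d3 0f 36 36; K' ⊕ opad = e4 b9 65 5c 5c.
m1: inner = H(8e d3 0f 36 36 93 99 d4 12) = ee; tag = H(e4 b9 65 5c 5c ee) = a8
m2: inner = H(8e d3 0f 36 36 62 79 77 6a) = 98; tag = H(e4 b9 65 5c 5c 98) = 52 ← matches
m3: inner = H(8e d3 0f 36 36 75 71 6b 6f) = 9c; tag = H(e4 b9 65 5c 5c 9c) = 56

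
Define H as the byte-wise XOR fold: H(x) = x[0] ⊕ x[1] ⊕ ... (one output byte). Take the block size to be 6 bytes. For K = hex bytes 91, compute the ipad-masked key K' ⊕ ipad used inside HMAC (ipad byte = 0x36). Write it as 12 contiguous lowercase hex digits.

Key hex bytes 91 is 1 byte ≤ B = 6; zero-pad to 6 bytes: K' = 91 00 00 00 00 00.
XOR each byte with 0x36: 91⊕36=a7, 00⊕36=36, 00⊕36=36, 00⊕36=36, 00⊕36=36, 00⊕36=36.

a73636363636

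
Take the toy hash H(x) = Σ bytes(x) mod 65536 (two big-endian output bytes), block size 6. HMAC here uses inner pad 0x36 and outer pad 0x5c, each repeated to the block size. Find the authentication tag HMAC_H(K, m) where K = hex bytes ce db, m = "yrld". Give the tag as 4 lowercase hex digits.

Key hex bytes ce db is 2 bytes ≤ B = 6; zero-pad to 6 bytes: K' = ce db 00 00 00 00.
K' ⊕ ipad = f8 ed 36 36 36 36.  K' ⊕ opad = 92 87 5c 5c 5c 5c.
Inner input = (K'⊕ipad) ∥ m = f8 ed 36 36 36 36 ∥ 79 72 6c 64.
Inner hash: sum = 248+237+54+54+54+54+121+114+108+100 = 1144 → 04 78.
Outer input = (K'⊕opad) ∥ inner = 92 87 5c 5c 5c 5c ∥ 04 78.
Outer hash (tag): sum = 146+135+92+92+92+92+4+120 = 773 → 03 05.

0305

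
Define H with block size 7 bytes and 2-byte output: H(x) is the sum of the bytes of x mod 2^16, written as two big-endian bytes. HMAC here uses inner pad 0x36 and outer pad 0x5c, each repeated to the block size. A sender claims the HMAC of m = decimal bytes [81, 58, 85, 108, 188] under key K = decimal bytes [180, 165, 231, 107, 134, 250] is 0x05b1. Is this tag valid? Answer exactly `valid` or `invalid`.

Key decimal bytes [180, 165, 231, 107, 134, 250] = b4 a5 e7 6b 86 fa is 6 bytes ≤ B = 7; zero-pad to 7 bytes: K' = b4 a5 e7 6b 86 fa 00.
K' ⊕ ipad = 82 93 d1 5d b0 cc 36; K' ⊕ opad = e8 f9 bb 37 da a6 5c.
Inner hash: sum = 130+147+209+93+176+204+54+81+58+85+108+188 = 1533 → 05 fd.
Outer hash (recomputed tag): sum = 232+249+187+55+218+166+92+5+253 = 1457 → 05 b1.
Recomputed tag = 05b1; claimed = 05b1 → match.

valid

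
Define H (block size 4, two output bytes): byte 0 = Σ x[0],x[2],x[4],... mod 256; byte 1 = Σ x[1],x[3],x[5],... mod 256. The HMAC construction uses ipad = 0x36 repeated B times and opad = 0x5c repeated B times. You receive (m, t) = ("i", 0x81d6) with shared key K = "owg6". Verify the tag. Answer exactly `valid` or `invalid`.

Key "owg6" = 6f 77 67 36 is exactly B = 4 bytes: K' = 6f 77 67 36.
K' ⊕ ipad = 59 41 51 00; K' ⊕ opad = 33 2b 3b 6a.
Inner hash: even-index sum = 275 mod 256 = 19; odd-index sum = 65 mod 256 = 65 → 13 41.
Outer hash (recomputed tag): even-index sum = 129 mod 256 = 129; odd-index sum = 214 mod 256 = 214 → 81 d6.
Recomputed tag = 81d6; claimed = 81d6 → match.

valid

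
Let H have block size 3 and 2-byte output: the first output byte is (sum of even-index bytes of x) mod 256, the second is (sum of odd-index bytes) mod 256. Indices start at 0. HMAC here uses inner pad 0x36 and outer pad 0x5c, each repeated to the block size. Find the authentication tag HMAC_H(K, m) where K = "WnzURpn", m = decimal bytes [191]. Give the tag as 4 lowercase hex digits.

ed4c

Key "WnzURpn" = 57 6e 7a 55 52 70 6e is 7 bytes > B = 3, so hash it first: H(key) = 91 33, then zero-pad to 3 bytes: K' = 91 33 00.
K' ⊕ ipad = a7 05 36.  K' ⊕ opad = cd 6f 5c.
Inner input = (K'⊕ipad) ∥ m = a7 05 36 ∥ bf.
Inner hash: even-index sum = 221 mod 256 = 221; odd-index sum = 196 mod 256 = 196 → dd c4.
Outer input = (K'⊕opad) ∥ inner = cd 6f 5c ∥ dd c4.
Outer hash (tag): even-index sum = 493 mod 256 = 237; odd-index sum = 332 mod 256 = 76 → ed 4c.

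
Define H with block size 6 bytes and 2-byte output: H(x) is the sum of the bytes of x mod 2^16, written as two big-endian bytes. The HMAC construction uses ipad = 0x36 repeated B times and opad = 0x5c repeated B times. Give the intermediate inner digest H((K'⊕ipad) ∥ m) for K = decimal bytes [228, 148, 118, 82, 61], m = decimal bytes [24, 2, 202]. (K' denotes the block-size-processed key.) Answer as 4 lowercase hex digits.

033d

Key decimal bytes [228, 148, 118, 82, 61] = e4 94 76 52 3d is 5 bytes ≤ B = 6; zero-pad to 6 bytes: K' = e4 94 76 52 3d 00.
K' ⊕ ipad = d2 a2 40 64 0b 36.
Inner input = d2 a2 40 64 0b 36 ∥ 18 02 ca.
Inner hash: sum = 210+162+64+100+11+54+24+2+202 = 829 → 03 3d.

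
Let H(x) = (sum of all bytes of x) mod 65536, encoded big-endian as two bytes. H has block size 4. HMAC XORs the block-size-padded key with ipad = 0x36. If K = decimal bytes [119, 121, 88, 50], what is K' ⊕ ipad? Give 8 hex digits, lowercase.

Key decimal bytes [119, 121, 88, 50] = 77 79 58 32 is exactly B = 4 bytes: K' = 77 79 58 32.
XOR each byte with 0x36: 77⊕36=41, 79⊕36=4f, 58⊕36=6e, 32⊕36=04.

414f6e04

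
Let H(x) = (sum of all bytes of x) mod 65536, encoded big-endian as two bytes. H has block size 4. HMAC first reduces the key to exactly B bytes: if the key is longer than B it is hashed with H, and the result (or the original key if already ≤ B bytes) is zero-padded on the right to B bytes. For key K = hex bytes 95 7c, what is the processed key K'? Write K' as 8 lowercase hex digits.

Key hex bytes 95 7c is 2 bytes ≤ B = 4; zero-pad to 4 bytes: K' = 95 7c 00 00.

957c0000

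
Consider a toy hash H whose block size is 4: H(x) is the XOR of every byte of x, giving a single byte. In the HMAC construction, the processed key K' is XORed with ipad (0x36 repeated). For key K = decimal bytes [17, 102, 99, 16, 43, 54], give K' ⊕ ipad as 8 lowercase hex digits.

2f363636

Key decimal bytes [17, 102, 99, 16, 43, 54] = 11 66 63 10 2b 36 is 6 bytes > B = 4, so hash it first: H(key) = 19, then zero-pad to 4 bytes: K' = 19 00 00 00.
XOR each byte with 0x36: 19⊕36=2f, 00⊕36=36, 00⊕36=36, 00⊕36=36.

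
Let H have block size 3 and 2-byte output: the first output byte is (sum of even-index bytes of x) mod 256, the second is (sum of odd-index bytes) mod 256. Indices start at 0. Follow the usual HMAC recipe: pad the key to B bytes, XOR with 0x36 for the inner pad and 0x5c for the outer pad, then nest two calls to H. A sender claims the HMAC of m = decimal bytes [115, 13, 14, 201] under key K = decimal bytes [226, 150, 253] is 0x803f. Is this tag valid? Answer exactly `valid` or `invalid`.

Key decimal bytes [226, 150, 253] = e2 96 fd is exactly B = 3 bytes: K' = e2 96 fd.
K' ⊕ ipad = d4 a0 cb; K' ⊕ opad = be ca a1.
Inner hash: even-index sum = 629 mod 256 = 117; odd-index sum = 289 mod 256 = 33 → 75 21.
Outer hash (recomputed tag): even-index sum = 384 mod 256 = 128; odd-index sum = 319 mod 256 = 63 → 80 3f.
Recomputed tag = 803f; claimed = 803f → match.

valid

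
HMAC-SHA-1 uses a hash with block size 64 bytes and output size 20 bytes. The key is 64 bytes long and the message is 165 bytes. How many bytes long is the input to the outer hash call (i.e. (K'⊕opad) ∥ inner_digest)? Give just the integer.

Key is 64 ≤ 64 bytes, zero-padded: |K'| = 64.
Outer input = (K'⊕opad) ∥ H(inner) → 64 + 20 = 84 bytes.

84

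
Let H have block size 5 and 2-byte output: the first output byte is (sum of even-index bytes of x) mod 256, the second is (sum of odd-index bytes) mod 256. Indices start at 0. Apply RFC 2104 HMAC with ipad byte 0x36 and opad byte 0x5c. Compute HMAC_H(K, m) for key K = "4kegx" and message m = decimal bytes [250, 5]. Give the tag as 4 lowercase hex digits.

6d1a

Key "4kegx" = 34 6b 65 67 78 is exactly B = 5 bytes: K' = 34 6b 65 67 78.
K' ⊕ ipad = 02 5d 53 51 4e.  K' ⊕ opad = 68 37 39 3b 24.
Inner input = (K'⊕ipad) ∥ m = 02 5d 53 51 4e ∥ fa 05.
Inner hash: even-index sum = 168 mod 256 = 168; odd-index sum = 424 mod 256 = 168 → a8 a8.
Outer input = (K'⊕opad) ∥ inner = 68 37 39 3b 24 ∥ a8 a8.
Outer hash (tag): even-index sum = 365 mod 256 = 109; odd-index sum = 282 mod 256 = 26 → 6d 1a.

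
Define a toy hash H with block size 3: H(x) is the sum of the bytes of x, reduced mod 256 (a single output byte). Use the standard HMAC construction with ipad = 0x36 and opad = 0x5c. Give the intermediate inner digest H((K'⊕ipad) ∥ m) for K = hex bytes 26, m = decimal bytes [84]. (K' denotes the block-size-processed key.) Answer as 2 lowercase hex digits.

d0

Key hex bytes 26 is 1 byte ≤ B = 3; zero-pad to 3 bytes: K' = 26 00 00.
K' ⊕ ipad = 10 36 36.
Inner input = 10 36 36 ∥ 54.
Inner hash: sum = 16+54+54+84 = 208 → d0.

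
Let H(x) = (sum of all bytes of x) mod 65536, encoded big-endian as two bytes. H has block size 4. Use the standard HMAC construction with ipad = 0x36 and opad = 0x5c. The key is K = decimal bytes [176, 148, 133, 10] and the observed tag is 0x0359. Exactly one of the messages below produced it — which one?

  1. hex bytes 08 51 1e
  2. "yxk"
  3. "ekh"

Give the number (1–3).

2

Key decimal bytes [176, 148, 133, 10] = b0 94 85 0a is exactly B = 4 bytes: K' = b0 94 85 0a.
K' ⊕ ipad = 86 a2 b3 3c; K' ⊕ opad = ec c8 d9 56.
m1: inner = H(86 a2 b3 3c 08 51 1e) = 02 8e; tag = H(ec c8 d9 56 02 8e) = 0373
m2: inner = H(86 a2 b3 3c 79 78 6b) = 03 73; tag = H(ec c8 d9 56 03 73) = 0359 ← matches
m3: inner = H(86 a2 b3 3c 65 6b 68) = 03 4f; tag = H(ec c8 d9 56 03 4f) = 0335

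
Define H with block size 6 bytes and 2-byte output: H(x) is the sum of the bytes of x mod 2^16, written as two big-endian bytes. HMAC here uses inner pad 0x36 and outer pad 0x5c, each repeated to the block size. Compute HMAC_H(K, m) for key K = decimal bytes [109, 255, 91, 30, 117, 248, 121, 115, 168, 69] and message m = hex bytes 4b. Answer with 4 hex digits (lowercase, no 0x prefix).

Key decimal bytes [109, 255, 91, 30, 117, 248, 121, 115, 168, 69] = 6d ff 5b 1e 75 f8 79 73 a8 45 is 10 bytes > B = 6, so hash it first: H(key) = 05 2b, then zero-pad to 6 bytes: K' = 05 2b 00 00 00 00.
K' ⊕ ipad = 33 1d 36 36 36 36.  K' ⊕ opad = 59 77 5c 5c 5c 5c.
Inner input = (K'⊕ipad) ∥ m = 33 1d 36 36 36 36 ∥ 4b.
Inner hash: sum = 51+29+54+54+54+54+75 = 371 → 01 73.
Outer input = (K'⊕opad) ∥ inner = 59 77 5c 5c 5c 5c ∥ 01 73.
Outer hash (tag): sum = 89+119+92+92+92+92+1+115 = 692 → 02 b4.

02b4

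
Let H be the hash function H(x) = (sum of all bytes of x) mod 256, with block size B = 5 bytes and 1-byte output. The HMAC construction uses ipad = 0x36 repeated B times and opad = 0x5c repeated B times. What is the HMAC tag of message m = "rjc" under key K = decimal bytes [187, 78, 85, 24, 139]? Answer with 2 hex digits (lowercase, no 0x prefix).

Key decimal bytes [187, 78, 85, 24, 139] = bb 4e 55 18 8b is exactly B = 5 bytes: K' = bb 4e 55 18 8b.
K' ⊕ ipad = 8d 78 63 2e bd.  K' ⊕ opad = e7 12 09 44 d7.
Inner input = (K'⊕ipad) ∥ m = 8d 78 63 2e bd ∥ 72 6a 63.
Inner hash: sum = 141+120+99+46+189+114+106+99 = 914; mod 256 = 146 → 92.
Outer input = (K'⊕opad) ∥ inner = e7 12 09 44 d7 ∥ 92.
Outer hash (tag): sum = 231+18+9+68+215+146 = 687; mod 256 = 175 → af.

af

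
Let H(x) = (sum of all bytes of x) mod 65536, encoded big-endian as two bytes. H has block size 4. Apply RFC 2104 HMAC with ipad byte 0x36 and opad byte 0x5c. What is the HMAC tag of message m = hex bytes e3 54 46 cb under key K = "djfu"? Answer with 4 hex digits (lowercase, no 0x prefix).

Key "djfu" = 64 6a 66 75 is exactly B = 4 bytes: K' = 64 6a 66 75.
K' ⊕ ipad = 52 5c 50 43.  K' ⊕ opad = 38 36 3a 29.
Inner input = (K'⊕ipad) ∥ m = 52 5c 50 43 ∥ e3 54 46 cb.
Inner hash: sum = 82+92+80+67+227+84+70+203 = 905 → 03 89.
Outer input = (K'⊕opad) ∥ inner = 38 36 3a 29 ∥ 03 89.
Outer hash (tag): sum = 56+54+58+41+3+137 = 349 → 01 5d.

015d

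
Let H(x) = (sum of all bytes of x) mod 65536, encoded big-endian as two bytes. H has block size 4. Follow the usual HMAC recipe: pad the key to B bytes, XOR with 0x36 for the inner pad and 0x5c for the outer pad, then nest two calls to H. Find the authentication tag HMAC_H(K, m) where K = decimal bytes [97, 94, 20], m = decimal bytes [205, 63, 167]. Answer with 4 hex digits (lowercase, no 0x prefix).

Key decimal bytes [97, 94, 20] = 61 5e 14 is 3 bytes ≤ B = 4; zero-pad to 4 bytes: K' = 61 5e 14 00.
K' ⊕ ipad = 57 68 22 36.  K' ⊕ opad = 3d 02 48 5c.
Inner input = (K'⊕ipad) ∥ m = 57 68 22 36 ∥ cd 3f a7.
Inner hash: sum = 87+104+34+54+205+63+167 = 714 → 02 ca.
Outer input = (K'⊕opad) ∥ inner = 3d 02 48 5c ∥ 02 ca.
Outer hash (tag): sum = 61+2+72+92+2+202 = 431 → 01 af.

01af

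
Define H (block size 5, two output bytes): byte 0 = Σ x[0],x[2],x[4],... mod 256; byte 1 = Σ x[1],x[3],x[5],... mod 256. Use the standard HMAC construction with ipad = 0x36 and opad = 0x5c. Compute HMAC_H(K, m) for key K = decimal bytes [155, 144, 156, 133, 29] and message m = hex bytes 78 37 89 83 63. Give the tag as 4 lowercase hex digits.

85e1

Key decimal bytes [155, 144, 156, 133, 29] = 9b 90 9c 85 1d is exactly B = 5 bytes: K' = 9b 90 9c 85 1d.
K' ⊕ ipad = ad a6 aa b3 2b.  K' ⊕ opad = c7 cc c0 d9 41.
Inner input = (K'⊕ipad) ∥ m = ad a6 aa b3 2b ∥ 78 37 89 83 63.
Inner hash: even-index sum = 572 mod 256 = 60; odd-index sum = 701 mod 256 = 189 → 3c bd.
Outer input = (K'⊕opad) ∥ inner = c7 cc c0 d9 41 ∥ 3c bd.
Outer hash (tag): even-index sum = 645 mod 256 = 133; odd-index sum = 481 mod 256 = 225 → 85 e1.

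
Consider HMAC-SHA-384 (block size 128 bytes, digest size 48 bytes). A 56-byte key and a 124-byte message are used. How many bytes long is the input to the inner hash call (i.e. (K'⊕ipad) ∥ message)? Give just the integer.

Key is 56 ≤ 128 bytes, zero-padded: |K'| = 128.
Inner input = (K'⊕ipad) ∥ m → 128 + 124 = 252 bytes.

252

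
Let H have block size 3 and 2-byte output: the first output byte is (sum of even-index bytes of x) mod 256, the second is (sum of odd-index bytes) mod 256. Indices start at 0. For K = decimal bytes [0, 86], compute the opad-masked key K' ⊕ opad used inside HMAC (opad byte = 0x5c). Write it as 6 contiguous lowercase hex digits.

Key decimal bytes [0, 86] = 00 56 is 2 bytes ≤ B = 3; zero-pad to 3 bytes: K' = 00 56 00.
XOR each byte with 0x5c: 00⊕5c=5c, 56⊕5c=0a, 00⊕5c=5c.

5c0a5c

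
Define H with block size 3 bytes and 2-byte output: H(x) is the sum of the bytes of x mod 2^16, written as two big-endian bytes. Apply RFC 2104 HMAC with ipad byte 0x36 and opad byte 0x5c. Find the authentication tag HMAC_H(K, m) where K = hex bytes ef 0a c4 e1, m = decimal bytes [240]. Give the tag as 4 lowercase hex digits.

0180

Key hex bytes ef 0a c4 e1 is 4 bytes > B = 3, so hash it first: H(key) = 02 9e, then zero-pad to 3 bytes: K' = 02 9e 00.
K' ⊕ ipad = 34 a8 36.  K' ⊕ opad = 5e c2 5c.
Inner input = (K'⊕ipad) ∥ m = 34 a8 36 ∥ f0.
Inner hash: sum = 52+168+54+240 = 514 → 02 02.
Outer input = (K'⊕opad) ∥ inner = 5e c2 5c ∥ 02 02.
Outer hash (tag): sum = 94+194+92+2+2 = 384 → 01 80.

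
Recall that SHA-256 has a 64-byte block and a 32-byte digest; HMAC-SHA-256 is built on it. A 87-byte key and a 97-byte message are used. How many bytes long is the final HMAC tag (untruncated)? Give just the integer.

The tag is one SHA-256 digest: 32 bytes.

32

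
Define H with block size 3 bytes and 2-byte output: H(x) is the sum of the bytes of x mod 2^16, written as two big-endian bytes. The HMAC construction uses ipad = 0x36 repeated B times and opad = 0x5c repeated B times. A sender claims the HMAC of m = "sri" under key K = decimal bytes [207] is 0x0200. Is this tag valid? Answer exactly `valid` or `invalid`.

Key decimal bytes [207] = cf is 1 byte ≤ B = 3; zero-pad to 3 bytes: K' = cf 00 00.
K' ⊕ ipad = f9 36 36; K' ⊕ opad = 93 5c 5c.
Inner hash: sum = 249+54+54+115+114+105 = 691 → 02 b3.
Outer hash (recomputed tag): sum = 147+92+92+2+179 = 512 → 02 00.
Recomputed tag = 0200; claimed = 0200 → match.

valid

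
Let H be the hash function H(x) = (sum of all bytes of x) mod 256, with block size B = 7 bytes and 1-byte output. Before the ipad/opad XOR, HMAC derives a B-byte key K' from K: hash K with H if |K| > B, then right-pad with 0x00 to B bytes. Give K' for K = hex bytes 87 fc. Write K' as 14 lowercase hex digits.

Key hex bytes 87 fc is 2 bytes ≤ B = 7; zero-pad to 7 bytes: K' = 87 fc 00 00 00 00 00.

87fc0000000000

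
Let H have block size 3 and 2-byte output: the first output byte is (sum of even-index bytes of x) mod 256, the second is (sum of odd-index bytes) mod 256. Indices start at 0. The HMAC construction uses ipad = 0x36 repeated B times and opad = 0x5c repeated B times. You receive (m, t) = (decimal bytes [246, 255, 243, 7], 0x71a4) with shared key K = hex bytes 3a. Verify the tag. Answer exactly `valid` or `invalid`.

invalid

Key hex bytes 3a is 1 byte ≤ B = 3; zero-pad to 3 bytes: K' = 3a 00 00.
K' ⊕ ipad = 0c 36 36; K' ⊕ opad = 66 5c 5c.
Inner hash: even-index sum = 328 mod 256 = 72; odd-index sum = 543 mod 256 = 31 → 48 1f.
Outer hash (recomputed tag): even-index sum = 225 mod 256 = 225; odd-index sum = 164 mod 256 = 164 → e1 a4.
Recomputed tag = e1a4; claimed = 71a4 → mismatch.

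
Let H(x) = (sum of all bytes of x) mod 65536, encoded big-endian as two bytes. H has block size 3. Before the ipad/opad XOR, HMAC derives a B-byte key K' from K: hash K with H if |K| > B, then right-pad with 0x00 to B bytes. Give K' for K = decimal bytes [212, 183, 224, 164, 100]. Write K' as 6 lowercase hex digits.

|K| = 5 > B = 3, so first hash the key.
H(K): sum = 212+183+224+164+100 = 883 → 03 73.
Zero-pad H(K) = 03 73 to 3 bytes: K' = 03 73 00.

037300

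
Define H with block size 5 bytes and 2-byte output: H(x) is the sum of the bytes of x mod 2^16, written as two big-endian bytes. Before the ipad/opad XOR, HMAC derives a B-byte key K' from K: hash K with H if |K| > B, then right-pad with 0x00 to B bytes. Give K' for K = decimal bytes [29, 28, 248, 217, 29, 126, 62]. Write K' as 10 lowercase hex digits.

02e3000000

|K| = 7 > B = 5, so first hash the key.
H(K): sum = 29+28+248+217+29+126+62 = 739 → 02 e3.
Zero-pad H(K) = 02 e3 to 5 bytes: K' = 02 e3 00 00 00.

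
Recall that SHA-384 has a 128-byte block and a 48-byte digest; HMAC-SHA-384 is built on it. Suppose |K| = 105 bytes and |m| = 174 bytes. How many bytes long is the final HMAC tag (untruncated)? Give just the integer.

The tag is one SHA-384 digest: 48 bytes.

48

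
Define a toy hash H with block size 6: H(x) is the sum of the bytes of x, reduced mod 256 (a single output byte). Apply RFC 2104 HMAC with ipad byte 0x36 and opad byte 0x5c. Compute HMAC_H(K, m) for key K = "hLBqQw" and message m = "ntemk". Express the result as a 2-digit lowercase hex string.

21

Key "hLBqQw" = 68 4c 42 71 51 77 is exactly B = 6 bytes: K' = 68 4c 42 71 51 77.
K' ⊕ ipad = 5e 7a 74 47 67 41.  K' ⊕ opad = 34 10 1e 2d 0d 2b.
Inner input = (K'⊕ipad) ∥ m = 5e 7a 74 47 67 41 ∥ 6e 74 65 6d 6b.
Inner hash: sum = 94+122+116+71+103+65+110+116+101+109+107 = 1114; mod 256 = 90 → 5a.
Outer input = (K'⊕opad) ∥ inner = 34 10 1e 2d 0d 2b ∥ 5a.
Outer hash (tag): sum = 52+16+30+45+13+43+90 = 289; mod 256 = 33 → 21.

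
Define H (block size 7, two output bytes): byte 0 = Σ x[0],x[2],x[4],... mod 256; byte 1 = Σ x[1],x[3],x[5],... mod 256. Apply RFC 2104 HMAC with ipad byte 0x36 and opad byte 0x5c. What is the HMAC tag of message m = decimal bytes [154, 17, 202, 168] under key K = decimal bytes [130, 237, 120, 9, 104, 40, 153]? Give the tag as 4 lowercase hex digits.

Key decimal bytes [130, 237, 120, 9, 104, 40, 153] = 82 ed 78 09 68 28 99 is exactly B = 7 bytes: K' = 82 ed 78 09 68 28 99.
K' ⊕ ipad = b4 db 4e 3f 5e 1e af.  K' ⊕ opad = de b1 24 55 34 74 c5.
Inner input = (K'⊕ipad) ∥ m = b4 db 4e 3f 5e 1e af ∥ 9a 11 ca a8.
Inner hash: even-index sum = 712 mod 256 = 200; odd-index sum = 668 mod 256 = 156 → c8 9c.
Outer input = (K'⊕opad) ∥ inner = de b1 24 55 34 74 c5 ∥ c8 9c.
Outer hash (tag): even-index sum = 663 mod 256 = 151; odd-index sum = 578 mod 256 = 66 → 97 42.

9742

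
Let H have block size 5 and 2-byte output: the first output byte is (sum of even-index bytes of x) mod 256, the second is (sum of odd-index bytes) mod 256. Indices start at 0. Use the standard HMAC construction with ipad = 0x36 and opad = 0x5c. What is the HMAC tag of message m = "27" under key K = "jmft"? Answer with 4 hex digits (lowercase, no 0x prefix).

9b72

Key "jmft" = 6a 6d 66 74 is 4 bytes ≤ B = 5; zero-pad to 5 bytes: K' = 6a 6d 66 74 00.
K' ⊕ ipad = 5c 5b 50 42 36.  K' ⊕ opad = 36 31 3a 28 5c.
Inner input = (K'⊕ipad) ∥ m = 5c 5b 50 42 36 ∥ 32 37.
Inner hash: even-index sum = 281 mod 256 = 25; odd-index sum = 207 mod 256 = 207 → 19 cf.
Outer input = (K'⊕opad) ∥ inner = 36 31 3a 28 5c ∥ 19 cf.
Outer hash (tag): even-index sum = 411 mod 256 = 155; odd-index sum = 114 mod 256 = 114 → 9b 72.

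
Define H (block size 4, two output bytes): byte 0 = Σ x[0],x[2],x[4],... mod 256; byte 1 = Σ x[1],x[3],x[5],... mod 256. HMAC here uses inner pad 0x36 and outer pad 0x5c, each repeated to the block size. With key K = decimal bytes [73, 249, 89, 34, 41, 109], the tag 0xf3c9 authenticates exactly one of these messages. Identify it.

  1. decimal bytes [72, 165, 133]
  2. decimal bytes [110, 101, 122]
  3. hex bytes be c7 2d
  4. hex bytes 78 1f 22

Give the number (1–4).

Key decimal bytes [73, 249, 89, 34, 41, 109] = 49 f9 59 22 29 6d is 6 bytes > B = 4, so hash it first: H(key) = cb 88, then zero-pad to 4 bytes: K' = cb 88 00 00.
K' ⊕ ipad = fd be 36 36; K' ⊕ opad = 97 d4 5c 5c.
m1: inner = H(fd be 36 36 48 a5 85) = 00 99; tag = H(97 d4 5c 5c 00 99) = f3c9 ← matches
m2: inner = H(fd be 36 36 6e 65 7a) = 1b 59; tag = H(97 d4 5c 5c 1b 59) = 0e89
m3: inner = H(fd be 36 36 be c7 2d) = 1e bb; tag = H(97 d4 5c 5c 1e bb) = 11eb
m4: inner = H(fd be 36 36 78 1f 22) = cd 13; tag = H(97 d4 5c 5c cd 13) = c043

1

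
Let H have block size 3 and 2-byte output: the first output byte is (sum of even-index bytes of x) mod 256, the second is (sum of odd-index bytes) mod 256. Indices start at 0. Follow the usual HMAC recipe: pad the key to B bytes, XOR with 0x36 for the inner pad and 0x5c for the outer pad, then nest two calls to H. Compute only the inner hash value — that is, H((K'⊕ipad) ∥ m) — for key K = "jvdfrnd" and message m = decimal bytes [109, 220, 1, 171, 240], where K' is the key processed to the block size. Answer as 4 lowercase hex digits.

Key "jvdfrnd" = 6a 76 64 66 72 6e 64 is 7 bytes > B = 3, so hash it first: H(key) = a4 4a, then zero-pad to 3 bytes: K' = a4 4a 00.
K' ⊕ ipad = 92 7c 36.
Inner input = 92 7c 36 ∥ 6d dc 01 ab f0.
Inner hash: even-index sum = 591 mod 256 = 79; odd-index sum = 474 mod 256 = 218 → 4f da.

4fda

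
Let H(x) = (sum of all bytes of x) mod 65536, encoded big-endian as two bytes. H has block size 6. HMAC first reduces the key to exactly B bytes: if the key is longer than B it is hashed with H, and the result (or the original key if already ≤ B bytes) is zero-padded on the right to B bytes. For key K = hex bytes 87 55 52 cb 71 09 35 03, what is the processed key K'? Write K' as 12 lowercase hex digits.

|K| = 8 > B = 6, so first hash the key.
H(K): sum = 135+85+82+203+113+9+53+3 = 683 → 02 ab.
Zero-pad H(K) = 02 ab to 6 bytes: K' = 02 ab 00 00 00 00.

02ab00000000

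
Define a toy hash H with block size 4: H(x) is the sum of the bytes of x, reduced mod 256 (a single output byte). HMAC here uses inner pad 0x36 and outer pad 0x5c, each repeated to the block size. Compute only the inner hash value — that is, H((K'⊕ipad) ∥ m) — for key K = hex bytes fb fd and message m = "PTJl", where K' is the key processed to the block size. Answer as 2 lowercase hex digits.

Key hex bytes fb fd is 2 bytes ≤ B = 4; zero-pad to 4 bytes: K' = fb fd 00 00.
K' ⊕ ipad = cd cb 36 36.
Inner input = cd cb 36 36 ∥ 50 54 4a 6c.
Inner hash: sum = 205+203+54+54+80+84+74+108 = 862; mod 256 = 94 → 5e.

5e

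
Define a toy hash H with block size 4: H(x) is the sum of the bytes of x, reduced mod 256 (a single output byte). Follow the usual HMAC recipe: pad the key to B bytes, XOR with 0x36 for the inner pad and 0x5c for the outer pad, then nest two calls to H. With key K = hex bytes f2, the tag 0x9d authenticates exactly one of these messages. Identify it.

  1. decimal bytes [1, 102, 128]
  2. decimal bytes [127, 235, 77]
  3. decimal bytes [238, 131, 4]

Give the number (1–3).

Key hex bytes f2 is 1 byte ≤ B = 4; zero-pad to 4 bytes: K' = f2 00 00 00.
K' ⊕ ipad = c4 36 36 36; K' ⊕ opad = ae 5c 5c 5c.
m1: inner = H(c4 36 36 36 01 66 80) = 4d; tag = H(ae 5c 5c 5c 4d) = 0f
m2: inner = H(c4 36 36 36 7f eb 4d) = 1d; tag = H(ae 5c 5c 5c 1d) = df
m3: inner = H(c4 36 36 36 ee 83 04) = db; tag = H(ae 5c 5c 5c db) = 9d ← matches

3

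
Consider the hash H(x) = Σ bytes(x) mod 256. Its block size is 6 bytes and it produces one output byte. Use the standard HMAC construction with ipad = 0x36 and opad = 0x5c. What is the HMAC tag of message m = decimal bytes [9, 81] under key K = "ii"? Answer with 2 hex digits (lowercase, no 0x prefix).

Key "ii" = 69 69 is 2 bytes ≤ B = 6; zero-pad to 6 bytes: K' = 69 69 00 00 00 00.
K' ⊕ ipad = 5f 5f 36 36 36 36.  K' ⊕ opad = 35 35 5c 5c 5c 5c.
Inner input = (K'⊕ipad) ∥ m = 5f 5f 36 36 36 36 ∥ 09 51.
Inner hash: sum = 95+95+54+54+54+54+9+81 = 496; mod 256 = 240 → f0.
Outer input = (K'⊕opad) ∥ inner = 35 35 5c 5c 5c 5c ∥ f0.
Outer hash (tag): sum = 53+53+92+92+92+92+240 = 714; mod 256 = 202 → ca.

ca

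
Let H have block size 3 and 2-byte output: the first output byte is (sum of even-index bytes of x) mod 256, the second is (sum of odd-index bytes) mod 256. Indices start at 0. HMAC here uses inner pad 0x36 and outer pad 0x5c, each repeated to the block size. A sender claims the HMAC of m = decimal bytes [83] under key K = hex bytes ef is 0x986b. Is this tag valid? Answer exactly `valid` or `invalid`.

Key hex bytes ef is 1 byte ≤ B = 3; zero-pad to 3 bytes: K' = ef 00 00.
K' ⊕ ipad = d9 36 36; K' ⊕ opad = b3 5c 5c.
Inner hash: even-index sum = 271 mod 256 = 15; odd-index sum = 137 mod 256 = 137 → 0f 89.
Outer hash (recomputed tag): even-index sum = 408 mod 256 = 152; odd-index sum = 107 mod 256 = 107 → 98 6b.
Recomputed tag = 986b; claimed = 986b → match.

valid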